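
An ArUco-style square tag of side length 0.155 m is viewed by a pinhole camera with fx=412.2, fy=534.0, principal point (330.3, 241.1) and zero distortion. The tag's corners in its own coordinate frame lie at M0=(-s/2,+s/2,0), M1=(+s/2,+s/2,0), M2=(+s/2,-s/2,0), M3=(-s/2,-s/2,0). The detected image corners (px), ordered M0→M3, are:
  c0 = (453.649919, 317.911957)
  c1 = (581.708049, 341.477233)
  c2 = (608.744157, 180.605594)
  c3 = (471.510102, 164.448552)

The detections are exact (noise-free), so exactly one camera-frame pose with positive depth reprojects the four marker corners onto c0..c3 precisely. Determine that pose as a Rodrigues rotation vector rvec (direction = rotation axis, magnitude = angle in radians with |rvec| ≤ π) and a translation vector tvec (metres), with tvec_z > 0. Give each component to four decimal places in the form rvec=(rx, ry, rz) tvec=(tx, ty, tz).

rvec=(0.1909, 0.1935, 0.1034) tvec=(0.2443, 0.0116, 0.5127)

Intrinsics K: fx=412.2, fy=534.0, cx=330.3, cy=241.1
Marker side s = 0.155 m; corners in marker frame (Z=0):
  M0 = (-0.0775, +0.0775, 0)
  M1 = (+0.0775, +0.0775, 0)
  M2 = (+0.0775, -0.0775, 0)
  M3 = (-0.0775, -0.0775, 0)
Detected image corners:
  c0 = (453.649919, 317.911957) px
  c1 = (581.708049, 341.477233) px
  c2 = (608.744157, 180.605594) px
  c3 = (471.510102, 164.448552) px
Planar DLT: solve 8×8 A·h = b for H (H[2,2]=1):
  H  [+668.21673 +60.43852 +526.75261]
  H  [+40.22222 +1110.40107 +253.19347]
  H  [-0.35295 +0.38657 +1.00000]
B = K⁻¹H; ‖b₁‖=1.950531, ‖b₂‖=1.950531; λ = 2/(‖b₁‖+‖b₂‖) = 0.512681, sign → tz>0 ⇒ λ=+0.512681
r₁ = λ·B[:,0] = (+0.97610,+0.12032,-0.18095); r₂ = λ·B[:,1] = (-0.08364,+0.97659,+0.19818)
r₃ = r₁×r₂ = (+0.20056,-0.17831,+0.96332); SVD([r₁ r₂ r₃]) → R = UVᵀ:
  R  [+0.97610 -0.08364 +0.20056]
  R  [+0.12032 +0.97659 -0.17831]
  R  [-0.18095 +0.19818 +0.96332]
t = (+0.24434, +0.01161, +0.51268) m
tr R = 2.916011; θ = arccos((tr R − 1)/2) = 0.290832 rad = 16.663°
axis k = ((R−Rᵀ)₃₂, (R−Rᵀ)₁₃, (R−Rᵀ)₂₁) / (2 sinθ) = (+0.656496, +0.665238, +0.355628)
rvec = θ·k = (+0.190930, +0.193472, +0.103428)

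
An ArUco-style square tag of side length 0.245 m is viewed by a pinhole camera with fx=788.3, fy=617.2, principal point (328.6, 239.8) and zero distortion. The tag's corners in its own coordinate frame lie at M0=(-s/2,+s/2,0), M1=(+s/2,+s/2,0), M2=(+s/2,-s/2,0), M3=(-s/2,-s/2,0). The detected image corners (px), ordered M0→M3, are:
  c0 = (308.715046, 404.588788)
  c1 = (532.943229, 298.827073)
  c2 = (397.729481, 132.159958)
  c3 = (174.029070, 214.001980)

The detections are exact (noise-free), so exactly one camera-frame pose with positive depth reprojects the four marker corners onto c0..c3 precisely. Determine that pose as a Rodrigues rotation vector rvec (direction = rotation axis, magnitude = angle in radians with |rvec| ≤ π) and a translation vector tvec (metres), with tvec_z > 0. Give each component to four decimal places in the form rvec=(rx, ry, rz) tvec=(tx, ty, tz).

Intrinsics K: fx=788.3, fy=617.2, cx=328.6, cy=239.8
Marker side s = 0.245 m; corners in marker frame (Z=0):
  M0 = (-0.1225, +0.1225, 0)
  M1 = (+0.1225, +0.1225, 0)
  M2 = (+0.1225, -0.1225, 0)
  M3 = (-0.1225, -0.1225, 0)
Detected image corners:
  c0 = (308.715046, 404.588788) px
  c1 = (532.943229, 298.827073) px
  c2 = (397.729481, 132.159958) px
  c3 = (174.029070, 214.001980) px
Planar DLT: solve 8×8 A·h = b for H (H[2,2]=1):
  H  [+1059.46025 +459.88804 +356.86885]
  H  [-273.38763 +659.06818 +257.21399]
  H  [+0.41136 -0.25748 +1.00000]
B = K⁻¹H; ‖b₁‖=1.381059, ‖b₂‖=1.381059; λ = 2/(‖b₁‖+‖b₂‖) = 0.724082, sign → tz>0 ⇒ λ=+0.724082
r₁ = λ·B[:,0] = (+0.84899,-0.43646,+0.29786); r₂ = λ·B[:,1] = (+0.50014,+0.84564,-0.18644)
r₃ = r₁×r₂ = (-0.17051,+0.30725,+0.93623); SVD([r₁ r₂ r₃]) → R = UVᵀ:
  R  [+0.84899 +0.50014 -0.17051]
  R  [-0.43646 +0.84564 +0.30725]
  R  [+0.29786 -0.18644 +0.93623]
t = (+0.02597, +0.02043, +0.72408) m
tr R = 2.630858; θ = arccos((tr R − 1)/2) = 0.617327 rad = 35.370°
axis k = ((R−Rᵀ)₃₂, (R−Rᵀ)₁₃, (R−Rᵀ)₂₁) / (2 sinθ) = (-0.426435, -0.404556, -0.809004)
rvec = θ·k = (-0.263250, -0.249743, -0.499420)

rvec=(-0.2632, -0.2497, -0.4994) tvec=(0.0260, 0.0204, 0.7241)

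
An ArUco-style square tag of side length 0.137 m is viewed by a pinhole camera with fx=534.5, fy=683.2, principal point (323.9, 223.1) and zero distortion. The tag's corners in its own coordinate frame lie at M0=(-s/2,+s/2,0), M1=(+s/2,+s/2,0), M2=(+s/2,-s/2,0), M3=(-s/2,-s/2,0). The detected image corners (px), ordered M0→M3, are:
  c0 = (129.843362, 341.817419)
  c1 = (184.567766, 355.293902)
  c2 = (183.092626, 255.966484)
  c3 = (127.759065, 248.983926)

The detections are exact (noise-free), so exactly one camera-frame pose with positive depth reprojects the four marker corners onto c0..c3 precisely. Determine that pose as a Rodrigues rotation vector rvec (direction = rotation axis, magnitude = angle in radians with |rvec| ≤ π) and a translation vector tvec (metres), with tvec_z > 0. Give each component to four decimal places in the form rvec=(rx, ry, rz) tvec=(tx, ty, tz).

Intrinsics K: fx=534.5, fy=683.2, cx=323.9, cy=223.1
Marker side s = 0.137 m; corners in marker frame (Z=0):
  M0 = (-0.0685, +0.0685, 0)
  M1 = (+0.0685, +0.0685, 0)
  M2 = (+0.0685, -0.0685, 0)
  M3 = (-0.0685, -0.0685, 0)
Detected image corners:
  c0 = (129.843362, 341.817419) px
  c1 = (184.567766, 355.293902) px
  c2 = (183.092626, 255.966484) px
  c3 = (127.759065, 248.983926) px
Planar DLT: solve 8×8 A·h = b for H (H[2,2]=1):
  H  [+322.92303 +28.24419 +155.37231]
  H  [-76.53890 +729.67680 +300.65846]
  H  [-0.50368 +0.09709 +1.00000]
B = K⁻¹H; ‖b₁‖=1.040878, ‖b₂‖=1.040878; λ = 2/(‖b₁‖+‖b₂‖) = 0.960727, sign → tz>0 ⇒ λ=+0.960727
r₁ = λ·B[:,0] = (+0.87367,+0.05039,-0.48390); r₂ = λ·B[:,1] = (-0.00576,+0.99562,+0.09328)
r₃ = r₁×r₂ = (+0.48648,-0.07871,+0.87014); SVD([r₁ r₂ r₃]) → R = UVᵀ:
  R  [+0.87367 -0.00576 +0.48648]
  R  [+0.05039 +0.99562 -0.07871]
  R  [-0.48390 +0.09328 +0.87014]
t = (-0.30292, +0.10906, +0.96073) m
tr R = 2.739431; θ = arccos((tr R − 1)/2) = 0.516171 rad = 29.574°
axis k = ((R−Rᵀ)₃₂, (R−Rᵀ)₁₃, (R−Rᵀ)₂₁) / (2 sinθ) = (+0.174232, +0.983060, +0.056880)
rvec = θ·k = (+0.089933, +0.507427, +0.029360)

rvec=(0.0899, 0.5074, 0.0294) tvec=(-0.3029, 0.1091, 0.9607)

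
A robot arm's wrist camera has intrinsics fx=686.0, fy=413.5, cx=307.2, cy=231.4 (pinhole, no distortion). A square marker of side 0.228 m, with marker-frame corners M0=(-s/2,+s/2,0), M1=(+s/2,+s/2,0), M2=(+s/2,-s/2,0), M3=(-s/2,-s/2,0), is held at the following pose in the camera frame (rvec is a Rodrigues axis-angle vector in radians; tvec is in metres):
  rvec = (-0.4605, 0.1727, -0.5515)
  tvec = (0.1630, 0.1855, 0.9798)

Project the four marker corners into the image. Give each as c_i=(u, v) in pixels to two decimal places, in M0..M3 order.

c0=(395.75, 379.33) c1=(539.02, 325.41) c2=(444.46, 246.66) c3=(316.60, 295.70)

Intrinsics K: fx=686.0, fy=413.5, cx=307.2, cy=231.4
Marker side s = 0.228 m; corners in marker frame (Z=0):
  M0 = (-0.1140, +0.1140, 0)
  M1 = (+0.1140, +0.1140, 0)
  M2 = (+0.1140, -0.1140, 0)
  M3 = (-0.1140, -0.1140, 0)
rvec = (-0.4605, 0.1727, -0.5515), |rvec| = θ = 0.73894 rad = 42.338°
Rodrigues: sinθ=0.67351, 1−cosθ=0.26082; R = I + sinθ·[k]× + (1−cosθ)·[k]×²:
    [+0.84047 +0.46468 +0.27872]
    [-0.54065 +0.75343 +0.37423]
    [-0.03610 -0.46522 +0.88446]
t = (0.1630, 0.1855, 0.9798) m
M0: Pc = R·M0+t = (+0.12016, +0.33302, +0.93088); u = 686.0·(+0.12016)/0.93088 + 307.2 = 395.7496, v = 413.5·(+0.33302)/0.93088 + 231.4 = 379.3306
M1: Pc = R·M1+t = (+0.31179, +0.20976, +0.92265); u = 686.0·(+0.31179)/0.92265 + 307.2 = 539.0167, v = 413.5·(+0.20976)/0.92265 + 231.4 = 325.4056
M2: Pc = R·M2+t = (+0.20584, +0.03798, +1.02872); u = 686.0·(+0.20584)/1.02872 + 307.2 = 444.4647, v = 413.5·(+0.03798)/1.02872 + 231.4 = 246.6644
M3: Pc = R·M3+t = (+0.01421, +0.16124, +1.03695); u = 686.0·(+0.01421)/1.03695 + 307.2 = 316.6028, v = 413.5·(+0.16124)/1.03695 + 231.4 = 295.6984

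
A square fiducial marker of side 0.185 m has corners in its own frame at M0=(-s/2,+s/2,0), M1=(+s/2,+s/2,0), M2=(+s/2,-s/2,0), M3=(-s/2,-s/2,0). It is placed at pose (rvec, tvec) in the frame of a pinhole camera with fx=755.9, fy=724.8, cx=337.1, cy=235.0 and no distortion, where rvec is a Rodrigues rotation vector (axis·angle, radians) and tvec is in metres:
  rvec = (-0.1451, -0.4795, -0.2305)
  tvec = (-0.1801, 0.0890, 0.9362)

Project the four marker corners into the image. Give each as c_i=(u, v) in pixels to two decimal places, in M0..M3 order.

Intrinsics K: fx=755.9, fy=724.8, cx=337.1, cy=235.0
Marker side s = 0.185 m; corners in marker frame (Z=0):
  M0 = (-0.0925, +0.0925, 0)
  M1 = (+0.0925, +0.0925, 0)
  M2 = (+0.0925, -0.0925, 0)
  M3 = (-0.0925, -0.0925, 0)
rvec = (-0.1451, -0.4795, -0.2305), |rvec| = θ = 0.55146 rad = 31.596°
Rodrigues: sinθ=0.52393, 1−cosθ=0.14824; R = I + sinθ·[k]× + (1−cosθ)·[k]×²:
    [+0.86203 +0.25291 -0.43926]
    [-0.18508 +0.96384 +0.19173]
    [+0.47187 -0.08398 +0.87766]
t = (-0.1801, 0.0890, 0.9362) m
M0: Pc = R·M0+t = (-0.23644, +0.19527, +0.88478); u = 755.9·(-0.23644)/0.88478 + 337.1 = 135.0988, v = 724.8·(+0.19527)/0.88478 + 235.0 = 394.9658
M1: Pc = R·M1+t = (-0.07697, +0.16104, +0.97208); u = 755.9·(-0.07697)/0.97208 + 337.1 = 277.2483, v = 724.8·(+0.16104)/0.97208 + 235.0 = 355.0708
M2: Pc = R·M2+t = (-0.12376, -0.01727, +0.98762); u = 755.9·(-0.12376)/0.98762 + 337.1 = 242.3793, v = 724.8·(-0.01727)/0.98762 + 235.0 = 222.3222
M3: Pc = R·M3+t = (-0.28323, +0.01696, +0.90032); u = 755.9·(-0.28323)/0.90032 + 337.1 = 99.3018, v = 724.8·(+0.01696)/0.90032 + 235.0 = 248.6574

c0=(135.10, 394.97) c1=(277.25, 355.07) c2=(242.38, 222.32) c3=(99.30, 248.66)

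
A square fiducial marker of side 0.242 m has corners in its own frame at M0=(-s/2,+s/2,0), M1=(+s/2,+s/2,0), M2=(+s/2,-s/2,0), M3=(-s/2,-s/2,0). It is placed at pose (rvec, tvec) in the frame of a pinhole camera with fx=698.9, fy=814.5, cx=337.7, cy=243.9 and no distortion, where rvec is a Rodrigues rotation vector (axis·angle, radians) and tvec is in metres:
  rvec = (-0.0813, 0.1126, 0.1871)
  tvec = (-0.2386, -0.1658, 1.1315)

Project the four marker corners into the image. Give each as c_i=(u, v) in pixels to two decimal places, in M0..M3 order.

Intrinsics K: fx=698.9, fy=814.5, cx=337.7, cy=243.9
Marker side s = 0.242 m; corners in marker frame (Z=0):
  M0 = (-0.1210, +0.1210, 0)
  M1 = (+0.1210, +0.1210, 0)
  M2 = (+0.1210, -0.1210, 0)
  M3 = (-0.1210, -0.1210, 0)
rvec = (-0.0813, 0.1126, 0.1871), |rvec| = θ = 0.23301 rad = 13.351°
Rodrigues: sinθ=0.23091, 1−cosθ=0.02702; R = I + sinθ·[k]× + (1−cosθ)·[k]×²:
    [+0.97627 -0.18997 +0.10401]
    [+0.18085 +0.97929 +0.09105]
    [-0.11916 -0.07008 +0.99040]
t = (-0.2386, -0.1658, 1.1315) m
M0: Pc = R·M0+t = (-0.37971, -0.06919, +1.13744); u = 698.9·(-0.37971)/1.13744 + 337.7 = 104.3842, v = 814.5·(-0.06919)/1.13744 + 243.9 = 194.3543
M1: Pc = R·M1+t = (-0.14346, -0.02542, +1.10860); u = 698.9·(-0.14346)/1.10860 + 337.7 = 247.2593, v = 814.5·(-0.02542)/1.10860 + 243.9 = 225.2215
M2: Pc = R·M2+t = (-0.09749, -0.26241, +1.12556); u = 698.9·(-0.09749)/1.12556 + 337.7 = 277.1677, v = 814.5·(-0.26241)/1.12556 + 243.9 = 54.0099
M3: Pc = R·M3+t = (-0.33374, -0.30618, +1.15440); u = 698.9·(-0.33374)/1.15440 + 337.7 = 135.6446, v = 814.5·(-0.30618)/1.15440 + 243.9 = 27.8728

c0=(104.38, 194.35) c1=(247.26, 225.22) c2=(277.17, 54.01) c3=(135.64, 27.87)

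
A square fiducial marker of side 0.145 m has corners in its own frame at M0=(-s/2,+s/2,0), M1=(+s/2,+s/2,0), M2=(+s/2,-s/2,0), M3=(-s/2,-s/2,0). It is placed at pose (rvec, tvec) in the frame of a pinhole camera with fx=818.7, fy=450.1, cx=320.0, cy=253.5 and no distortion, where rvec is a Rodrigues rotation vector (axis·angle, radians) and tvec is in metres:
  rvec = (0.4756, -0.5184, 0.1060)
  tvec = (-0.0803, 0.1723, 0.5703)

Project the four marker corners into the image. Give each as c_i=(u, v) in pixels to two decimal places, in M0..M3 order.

Intrinsics K: fx=818.7, fy=450.1, cx=320.0, cy=253.5
Marker side s = 0.145 m; corners in marker frame (Z=0):
  M0 = (-0.0725, +0.0725, 0)
  M1 = (+0.0725, +0.0725, 0)
  M2 = (+0.0725, -0.0725, 0)
  M3 = (-0.0725, -0.0725, 0)
rvec = (0.4756, -0.5184, 0.1060), |rvec| = θ = 0.71146 rad = 40.763°
Rodrigues: sinθ=0.65294, 1−cosθ=0.24259; R = I + sinθ·[k]× + (1−cosθ)·[k]×²:
    [+0.86582 -0.21544 -0.45160]
    [-0.02088 +0.88621 -0.46282]
    [+0.49992 +0.41015 +0.76280]
t = (-0.0803, 0.1723, 0.5703) m
M0: Pc = R·M0+t = (-0.15869, +0.23806, +0.56379); u = 818.7·(-0.15869)/0.56379 + 320.0 = 89.5587, v = 450.1·(+0.23806)/0.56379 + 253.5 = 443.5572
M1: Pc = R·M1+t = (-0.03315, +0.23504, +0.63628); u = 818.7·(-0.03315)/0.63628 + 320.0 = 277.3488, v = 450.1·(+0.23504)/0.63628 + 253.5 = 419.7630
M2: Pc = R·M2+t = (-0.00191, +0.10654, +0.57681); u = 818.7·(-0.00191)/0.57681 + 320.0 = 317.2912, v = 450.1·(+0.10654)/0.57681 + 253.5 = 336.6330
M3: Pc = R·M3+t = (-0.12745, +0.10956, +0.50432); u = 818.7·(-0.12745)/0.50432 + 320.0 = 113.0975, v = 450.1·(+0.10956)/0.50432 + 253.5 = 351.2845

c0=(89.56, 443.56) c1=(277.35, 419.76) c2=(317.29, 336.63) c3=(113.10, 351.28)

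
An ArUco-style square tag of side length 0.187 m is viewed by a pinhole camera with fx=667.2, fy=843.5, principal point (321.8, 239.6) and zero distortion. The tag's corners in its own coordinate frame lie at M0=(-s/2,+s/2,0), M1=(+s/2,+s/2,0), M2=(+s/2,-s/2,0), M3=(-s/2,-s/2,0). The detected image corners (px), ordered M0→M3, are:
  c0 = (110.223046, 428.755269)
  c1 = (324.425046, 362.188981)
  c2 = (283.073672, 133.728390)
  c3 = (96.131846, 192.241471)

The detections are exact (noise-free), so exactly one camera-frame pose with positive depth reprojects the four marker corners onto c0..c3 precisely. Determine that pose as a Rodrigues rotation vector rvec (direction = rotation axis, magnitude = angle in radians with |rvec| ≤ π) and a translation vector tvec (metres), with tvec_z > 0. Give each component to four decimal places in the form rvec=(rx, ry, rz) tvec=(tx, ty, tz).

Intrinsics K: fx=667.2, fy=843.5, cx=321.8, cy=239.6
Marker side s = 0.187 m; corners in marker frame (Z=0):
  M0 = (-0.0935, +0.0935, 0)
  M1 = (+0.0935, +0.0935, 0)
  M2 = (+0.0935, -0.0935, 0)
  M3 = (-0.0935, -0.0935, 0)
Detected image corners:
  c0 = (110.223046, 428.755269) px
  c1 = (324.425046, 362.188981) px
  c2 = (283.073672, 133.728390) px
  c3 = (96.131846, 192.241471) px
Planar DLT: solve 8×8 A·h = b for H (H[2,2]=1):
  H  [+1065.61759 +0.57537 +202.43037]
  H  [-335.74249 +1040.70507 +271.37291]
  H  [-0.00991 -0.72543 +1.00000]
B = K⁻¹H; ‖b₁‖=1.649990, ‖b₂‖=1.649990; λ = 2/(‖b₁‖+‖b₂‖) = 0.606064, sign → tz>0 ⇒ λ=+0.606064
r₁ = λ·B[:,0] = (+0.97087,-0.23953,-0.00600); r₂ = λ·B[:,1] = (+0.21258,+0.87265,-0.43966)
r₃ = r₁×r₂ = (+0.11055,+0.42558,+0.89814); SVD([r₁ r₂ r₃]) → R = UVᵀ:
  R  [+0.97087 +0.21258 +0.11055]
  R  [-0.23953 +0.87265 +0.42558]
  R  [-0.00600 -0.43966 +0.89814]
t = (-0.10843, +0.02283, +0.60606) m
tr R = 2.741661; θ = arccos((tr R − 1)/2) = 0.513907 rad = 29.445°
axis k = ((R−Rᵀ)₃₂, (R−Rᵀ)₁₃, (R−Rᵀ)₂₁) / (2 sinθ) = (-0.880049, +0.118550, -0.459846)
rvec = θ·k = (-0.452264, +0.060924, -0.236319)

rvec=(-0.4523, 0.0609, -0.2363) tvec=(-0.1084, 0.0228, 0.6061)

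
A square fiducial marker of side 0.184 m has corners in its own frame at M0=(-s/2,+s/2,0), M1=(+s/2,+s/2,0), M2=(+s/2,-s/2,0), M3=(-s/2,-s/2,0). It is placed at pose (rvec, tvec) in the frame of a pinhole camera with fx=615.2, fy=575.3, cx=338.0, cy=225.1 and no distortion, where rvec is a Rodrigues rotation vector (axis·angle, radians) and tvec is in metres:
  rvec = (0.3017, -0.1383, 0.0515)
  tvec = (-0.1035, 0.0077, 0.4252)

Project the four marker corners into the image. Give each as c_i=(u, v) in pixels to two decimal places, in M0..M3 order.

c0=(56.19, 346.58) c1=(312.82, 346.49) c2=(329.12, 117.05) c3=(37.73, 101.43)

Intrinsics K: fx=615.2, fy=575.3, cx=338.0, cy=225.1
Marker side s = 0.184 m; corners in marker frame (Z=0):
  M0 = (-0.0920, +0.0920, 0)
  M1 = (+0.0920, +0.0920, 0)
  M2 = (+0.0920, -0.0920, 0)
  M3 = (-0.0920, -0.0920, 0)
rvec = (0.3017, -0.1383, 0.0515), |rvec| = θ = 0.33586 rad = 19.243°
Rodrigues: sinθ=0.32958, 1−cosθ=0.05587; R = I + sinθ·[k]× + (1−cosθ)·[k]×²:
    [+0.98921 -0.07120 -0.12802]
    [+0.02987 +0.95360 -0.29959]
    [+0.14341 +0.29253 +0.94544]
t = (-0.1035, 0.0077, 0.4252) m
M0: Pc = R·M0+t = (-0.20106, +0.09268, +0.43892); u = 615.2·(-0.20106)/0.43892 + 338.0 = 56.1916, v = 575.3·(+0.09268)/0.43892 + 225.1 = 346.5818
M1: Pc = R·M1+t = (-0.01904, +0.09818, +0.46531); u = 615.2·(-0.01904)/0.46531 + 338.0 = 312.8222, v = 575.3·(+0.09818)/0.46531 + 225.1 = 346.4878
M2: Pc = R·M2+t = (-0.00594, -0.07728, +0.41148); u = 615.2·(-0.00594)/0.41148 + 338.0 = 329.1167, v = 575.3·(-0.07728)/0.41148 + 225.1 = 117.0487
M3: Pc = R·M3+t = (-0.18796, -0.08278, +0.38509); u = 615.2·(-0.18796)/0.38509 + 338.0 = 37.7325, v = 575.3·(-0.08278)/0.38509 + 225.1 = 101.4340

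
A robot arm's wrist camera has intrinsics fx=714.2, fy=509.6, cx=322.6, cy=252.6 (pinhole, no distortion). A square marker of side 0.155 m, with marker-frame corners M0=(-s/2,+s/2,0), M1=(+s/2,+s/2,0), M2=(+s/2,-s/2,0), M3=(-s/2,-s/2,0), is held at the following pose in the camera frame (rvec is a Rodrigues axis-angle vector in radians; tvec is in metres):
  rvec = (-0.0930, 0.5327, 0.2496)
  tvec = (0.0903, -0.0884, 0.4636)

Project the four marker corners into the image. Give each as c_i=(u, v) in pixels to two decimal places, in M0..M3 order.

Intrinsics K: fx=714.2, fy=509.6, cx=322.6, cy=252.6
Marker side s = 0.155 m; corners in marker frame (Z=0):
  M0 = (-0.0775, +0.0775, 0)
  M1 = (+0.0775, +0.0775, 0)
  M2 = (+0.0775, -0.0775, 0)
  M3 = (-0.0775, -0.0775, 0)
rvec = (-0.0930, 0.5327, 0.2496), |rvec| = θ = 0.59558 rad = 34.124°
Rodrigues: sinθ=0.56099, 1−cosθ=0.17218; R = I + sinθ·[k]× + (1−cosθ)·[k]×²:
    [+0.83202 -0.25915 +0.49049]
    [+0.21106 +0.96556 +0.15214]
    [-0.51303 -0.02306 +0.85806]
t = (0.0903, -0.0884, 0.4636) m
M0: Pc = R·M0+t = (+0.00573, -0.02993, +0.50157); u = 714.2·(+0.00573)/0.50157 + 322.6 = 330.7652, v = 509.6·(-0.02993)/0.50157 + 252.6 = 222.1952
M1: Pc = R·M1+t = (+0.13470, +0.00279, +0.42205); u = 714.2·(+0.13470)/0.42205 + 322.6 = 550.5355, v = 509.6·(+0.00279)/0.42205 + 252.6 = 255.9662
M2: Pc = R·M2+t = (+0.17487, -0.14687, +0.42563); u = 714.2·(+0.17487)/0.42563 + 322.6 = 616.0235, v = 509.6·(-0.14687)/0.42563 + 252.6 = 76.7488
M3: Pc = R·M3+t = (+0.04590, -0.17959, +0.50515); u = 714.2·(+0.04590)/0.50515 + 322.6 = 387.4992, v = 509.6·(-0.17959)/0.50515 + 252.6 = 71.4289

c0=(330.77, 222.20) c1=(550.54, 255.97) c2=(616.02, 76.75) c3=(387.50, 71.43)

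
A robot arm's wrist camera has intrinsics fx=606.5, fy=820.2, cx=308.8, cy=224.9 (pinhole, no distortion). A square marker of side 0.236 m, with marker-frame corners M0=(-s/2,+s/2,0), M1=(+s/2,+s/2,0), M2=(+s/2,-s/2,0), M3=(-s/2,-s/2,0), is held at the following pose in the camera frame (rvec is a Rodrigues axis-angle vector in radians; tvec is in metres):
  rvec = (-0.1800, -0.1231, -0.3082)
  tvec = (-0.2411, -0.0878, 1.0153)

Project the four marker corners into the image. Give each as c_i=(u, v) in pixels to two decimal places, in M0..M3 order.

c0=(113.18, 272.63) c1=(253.35, 215.64) c2=(212.84, 43.43) c3=(76.39, 92.43)

Intrinsics K: fx=606.5, fy=820.2, cx=308.8, cy=224.9
Marker side s = 0.236 m; corners in marker frame (Z=0):
  M0 = (-0.1180, +0.1180, 0)
  M1 = (+0.1180, +0.1180, 0)
  M2 = (+0.1180, -0.1180, 0)
  M3 = (-0.1180, -0.1180, 0)
rvec = (-0.1800, -0.1231, -0.3082), |rvec| = θ = 0.37755 rad = 21.632°
Rodrigues: sinθ=0.36864, 1−cosθ=0.07043; R = I + sinθ·[k]× + (1−cosθ)·[k]×²:
    [+0.94558 +0.31188 -0.09279]
    [-0.28998 +0.93706 +0.19450]
    [+0.14761 -0.15701 +0.97650]
t = (-0.2411, -0.0878, 1.0153) m
M0: Pc = R·M0+t = (-0.31588, +0.05699, +0.97936); u = 606.5·(-0.31588)/0.97936 + 308.8 = 113.1822, v = 820.2·(+0.05699)/0.97936 + 224.9 = 272.6293
M1: Pc = R·M1+t = (-0.09272, -0.01144, +1.01419); u = 606.5·(-0.09272)/1.01419 + 308.8 = 253.3522, v = 820.2·(-0.01144)/1.01419 + 224.9 = 215.6442
M2: Pc = R·M2+t = (-0.16632, -0.23259, +1.05124); u = 606.5·(-0.16632)/1.05124 + 308.8 = 212.8423, v = 820.2·(-0.23259)/1.05124 + 224.9 = 43.4284
M3: Pc = R·M3+t = (-0.38948, -0.16416, +1.01641); u = 606.5·(-0.38948)/1.01641 + 308.8 = 76.3940, v = 820.2·(-0.16416)/1.01641 + 224.9 = 92.4337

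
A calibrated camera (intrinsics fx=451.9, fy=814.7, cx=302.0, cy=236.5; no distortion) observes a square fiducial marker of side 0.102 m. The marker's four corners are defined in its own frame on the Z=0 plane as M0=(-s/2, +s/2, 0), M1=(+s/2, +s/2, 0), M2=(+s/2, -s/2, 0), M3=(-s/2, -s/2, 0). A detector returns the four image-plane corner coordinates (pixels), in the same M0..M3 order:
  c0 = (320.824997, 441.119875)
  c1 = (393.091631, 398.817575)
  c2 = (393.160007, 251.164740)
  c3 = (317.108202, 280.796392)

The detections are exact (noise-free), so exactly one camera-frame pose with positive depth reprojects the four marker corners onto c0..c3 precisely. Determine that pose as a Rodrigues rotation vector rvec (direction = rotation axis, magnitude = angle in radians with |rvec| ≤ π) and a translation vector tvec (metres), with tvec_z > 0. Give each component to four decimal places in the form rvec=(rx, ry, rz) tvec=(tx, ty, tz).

rvec=(0.2271, -0.5038, -0.1095) tvec=(0.0626, 0.0669, 0.5068)

Intrinsics K: fx=451.9, fy=814.7, cx=302.0, cy=236.5
Marker side s = 0.102 m; corners in marker frame (Z=0):
  M0 = (-0.0510, +0.0510, 0)
  M1 = (+0.0510, +0.0510, 0)
  M2 = (+0.0510, -0.0510, 0)
  M3 = (-0.0510, -0.0510, 0)
Detected image corners:
  c0 = (320.824997, 441.119875) px
  c1 = (393.091631, 398.817575) px
  c2 = (393.160007, 251.164740) px
  c3 = (317.108202, 280.796392) px
Planar DLT: solve 8×8 A·h = b for H (H[2,2]=1):
  H  [+1053.55684 +187.13944 +357.80500]
  H  [-39.17679 +1670.65720 +344.00865]
  H  [+0.91830 +0.47781 +1.00000]
B = K⁻¹H; ‖b₁‖=1.973016, ‖b₂‖=1.973016; λ = 2/(‖b₁‖+‖b₂‖) = 0.506838, sign → tz>0 ⇒ λ=+0.506838
r₁ = λ·B[:,0] = (+0.87060,-0.15948,+0.46543); r₂ = λ·B[:,1] = (+0.04805,+0.96904,+0.24217)
r₃ = r₁×r₂ = (-0.48964,-0.18847,+0.85131); SVD([r₁ r₂ r₃]) → R = UVᵀ:
  R  [+0.87060 +0.04805 -0.48964]
  R  [-0.15948 +0.96904 -0.18847]
  R  [+0.46543 +0.24217 +0.85131]
t = (+0.06259, +0.06688, +0.50684) m
tr R = 2.690948; θ = arccos((tr R − 1)/2) = 0.563344 rad = 32.277°
axis k = ((R−Rᵀ)₃₂, (R−Rᵀ)₁₃, (R−Rᵀ)₂₁) / (2 sinθ) = (+0.403216, -0.894237, -0.194311)
rvec = θ·k = (+0.227150, -0.503763, -0.109464)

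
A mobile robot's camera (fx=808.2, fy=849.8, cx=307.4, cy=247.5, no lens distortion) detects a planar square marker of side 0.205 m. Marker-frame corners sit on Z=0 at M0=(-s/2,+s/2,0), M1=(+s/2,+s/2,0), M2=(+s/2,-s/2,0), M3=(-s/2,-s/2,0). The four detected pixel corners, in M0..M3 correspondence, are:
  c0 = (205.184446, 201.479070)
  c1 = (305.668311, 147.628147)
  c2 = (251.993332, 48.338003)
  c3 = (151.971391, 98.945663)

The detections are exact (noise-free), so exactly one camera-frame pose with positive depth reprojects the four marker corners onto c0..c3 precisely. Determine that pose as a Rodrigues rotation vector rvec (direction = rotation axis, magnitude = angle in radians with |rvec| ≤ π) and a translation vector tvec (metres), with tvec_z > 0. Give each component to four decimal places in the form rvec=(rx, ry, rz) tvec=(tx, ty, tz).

rvec=(-0.1620, -0.1337, -0.4978) tvec=(-0.1420, -0.2140, 1.4652)

Intrinsics K: fx=808.2, fy=849.8, cx=307.4, cy=247.5
Marker side s = 0.205 m; corners in marker frame (Z=0):
  M0 = (-0.1025, +0.1025, 0)
  M1 = (+0.1025, +0.1025, 0)
  M2 = (+0.1025, -0.1025, 0)
  M3 = (-0.1025, -0.1025, 0)
Detected image corners:
  c0 = (205.184446, 201.479070) px
  c1 = (305.668311, 147.628147) px
  c2 = (251.993332, 48.338003) px
  c3 = (151.971391, 98.945663) px
Planar DLT: solve 8×8 A·h = b for H (H[2,2]=1):
  H  [+515.04590 +241.70586 +229.06119]
  H  [-240.59253 +481.84538 +123.36335]
  H  [+0.11376 -0.08312 +1.00000]
B = K⁻¹H; ‖b₁‖=0.682494, ‖b₂‖=0.682494; λ = 2/(‖b₁‖+‖b₂‖) = 1.465214, sign → tz>0 ⇒ λ=+1.465214
r₁ = λ·B[:,0] = (+0.87035,-0.46337,+0.16668); r₂ = λ·B[:,1] = (+0.48452,+0.86626,-0.12179)
r₃ = r₁×r₂ = (-0.08796,+0.18676,+0.97846); SVD([r₁ r₂ r₃]) → R = UVᵀ:
  R  [+0.87035 +0.48452 -0.08796]
  R  [-0.46337 +0.86626 +0.18676]
  R  [+0.16668 -0.12179 +0.97846]
t = (-0.14202, -0.21403, +1.46521) m
tr R = 2.715070; θ = arccos((tr R − 1)/2) = 0.540338 rad = 30.959°
axis k = ((R−Rᵀ)₃₂, (R−Rᵀ)₁₃, (R−Rᵀ)₂₁) / (2 sinθ) = (-0.299893, -0.247495, -0.921309)
rvec = θ·k = (-0.162043, -0.133731, -0.497818)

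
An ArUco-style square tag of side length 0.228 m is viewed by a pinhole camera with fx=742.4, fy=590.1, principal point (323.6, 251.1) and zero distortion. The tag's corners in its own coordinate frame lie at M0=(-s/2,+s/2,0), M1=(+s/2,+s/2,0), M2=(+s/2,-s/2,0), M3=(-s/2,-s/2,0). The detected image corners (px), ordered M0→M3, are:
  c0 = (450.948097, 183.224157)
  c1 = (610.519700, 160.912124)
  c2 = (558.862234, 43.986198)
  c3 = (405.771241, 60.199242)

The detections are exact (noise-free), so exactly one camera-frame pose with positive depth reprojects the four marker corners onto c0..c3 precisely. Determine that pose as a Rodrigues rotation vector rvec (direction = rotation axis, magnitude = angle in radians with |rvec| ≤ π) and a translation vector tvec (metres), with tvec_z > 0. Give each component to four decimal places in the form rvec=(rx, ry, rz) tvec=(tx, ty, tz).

rvec=(-0.2609, -0.1604, -0.2109) tvec=(0.2469, -0.2379, 0.9966)

Intrinsics K: fx=742.4, fy=590.1, cx=323.6, cy=251.1
Marker side s = 0.228 m; corners in marker frame (Z=0):
  M0 = (-0.1140, +0.1140, 0)
  M1 = (+0.1140, +0.1140, 0)
  M2 = (+0.1140, -0.1140, 0)
  M3 = (-0.1140, -0.1140, 0)
Detected image corners:
  c0 = (450.948097, 183.224157) px
  c1 = (610.519700, 160.912124) px
  c2 = (558.862234, 43.986198) px
  c3 = (405.771241, 60.199242) px
Planar DLT: solve 8×8 A·h = b for H (H[2,2]=1):
  H  [+778.77672 +91.60213 +507.51064]
  H  [-63.43131 +499.14078 +110.24342]
  H  [+0.18459 -0.23899 +1.00000]
B = K⁻¹H; ‖b₁‖=1.003370, ‖b₂‖=1.003370; λ = 2/(‖b₁‖+‖b₂‖) = 0.996641, sign → tz>0 ⇒ λ=+0.996641
r₁ = λ·B[:,0] = (+0.96529,-0.18542,+0.18397); r₂ = λ·B[:,1] = (+0.22679,+0.94437,-0.23818)
r₃ = r₁×r₂ = (-0.12957,+0.27164,+0.95364); SVD([r₁ r₂ r₃]) → R = UVᵀ:
  R  [+0.96529 +0.22679 -0.12957]
  R  [-0.18542 +0.94437 +0.27164]
  R  [+0.18397 -0.23818 +0.95364]
t = (+0.24689, -0.23790, +0.99664) m
tr R = 2.863291; θ = arccos((tr R − 1)/2) = 0.371881 rad = 21.307°
axis k = ((R−Rᵀ)₃₂, (R−Rᵀ)₁₃, (R−Rᵀ)₂₁) / (2 sinθ) = (-0.701524, -0.431444, -0.567204)
rvec = θ·k = (-0.260883, -0.160446, -0.210932)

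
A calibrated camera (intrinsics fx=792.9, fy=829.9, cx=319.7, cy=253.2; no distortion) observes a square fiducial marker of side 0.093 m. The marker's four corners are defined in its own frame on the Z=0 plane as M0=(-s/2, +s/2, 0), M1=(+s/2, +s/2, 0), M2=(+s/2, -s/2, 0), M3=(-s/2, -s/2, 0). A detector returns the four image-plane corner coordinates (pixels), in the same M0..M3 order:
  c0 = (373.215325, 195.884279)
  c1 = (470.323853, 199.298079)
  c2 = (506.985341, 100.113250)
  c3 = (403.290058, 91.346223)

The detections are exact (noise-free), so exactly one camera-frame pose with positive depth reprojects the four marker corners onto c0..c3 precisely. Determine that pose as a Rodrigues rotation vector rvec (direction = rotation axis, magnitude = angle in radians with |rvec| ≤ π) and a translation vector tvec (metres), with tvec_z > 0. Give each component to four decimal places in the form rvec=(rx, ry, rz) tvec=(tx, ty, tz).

Intrinsics K: fx=792.9, fy=829.9, cx=319.7, cy=253.2
Marker side s = 0.093 m; corners in marker frame (Z=0):
  M0 = (-0.0465, +0.0465, 0)
  M1 = (+0.0465, +0.0465, 0)
  M2 = (+0.0465, -0.0465, 0)
  M3 = (-0.0465, -0.0465, 0)
Detected image corners:
  c0 = (373.215325, 195.884279) px
  c1 = (470.323853, 199.298079) px
  c2 = (506.985341, 100.113250) px
  c3 = (403.290058, 91.346223) px
Planar DLT: solve 8×8 A·h = b for H (H[2,2]=1):
  H  [+1302.95671 +24.36603 +438.97106]
  H  [+139.51348 +1223.04655 +148.80725]
  H  [+0.51273 +0.87582 +1.00000]
B = K⁻¹H; ‖b₁‖=1.525350, ‖b₂‖=1.525350; λ = 2/(‖b₁‖+‖b₂‖) = 0.655587, sign → tz>0 ⇒ λ=+0.655587
r₁ = λ·B[:,0] = (+0.94178,+0.00765,+0.33614); r₂ = λ·B[:,1] = (-0.21136,+0.79098,+0.57418)
r₃ = r₁×r₂ = (-0.26148,-0.61180,+0.74655); SVD([r₁ r₂ r₃]) → R = UVᵀ:
  R  [+0.94178 -0.21136 -0.26148]
  R  [+0.00765 +0.79098 -0.61180]
  R  [+0.33614 +0.57418 +0.74655]
t = (+0.09862, -0.08247, +0.65559) m
tr R = 2.479304; θ = arccos((tr R − 1)/2) = 0.738243 rad = 42.298°
axis k = ((R−Rᵀ)₃₂, (R−Rᵀ)₁₃, (R−Rᵀ)₂₁) / (2 sinθ) = (+0.881124, -0.444006, +0.162721)
rvec = θ·k = (+0.650484, -0.327785, +0.120128)

rvec=(0.6505, -0.3278, 0.1201) tvec=(0.0986, -0.0825, 0.6556)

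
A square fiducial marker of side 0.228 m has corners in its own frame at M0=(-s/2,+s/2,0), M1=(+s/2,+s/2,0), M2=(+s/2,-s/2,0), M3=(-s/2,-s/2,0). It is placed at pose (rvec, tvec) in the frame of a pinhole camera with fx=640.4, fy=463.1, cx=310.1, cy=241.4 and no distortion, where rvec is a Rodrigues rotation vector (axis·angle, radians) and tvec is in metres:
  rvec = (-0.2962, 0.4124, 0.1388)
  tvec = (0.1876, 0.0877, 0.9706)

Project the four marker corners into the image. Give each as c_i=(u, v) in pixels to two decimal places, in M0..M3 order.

Intrinsics K: fx=640.4, fy=463.1, cx=310.1, cy=241.4
Marker side s = 0.228 m; corners in marker frame (Z=0):
  M0 = (-0.1140, +0.1140, 0)
  M1 = (+0.1140, +0.1140, 0)
  M2 = (+0.1140, -0.1140, 0)
  M3 = (-0.1140, -0.1140, 0)
rvec = (-0.2962, 0.4124, 0.1388), |rvec| = θ = 0.52638 rad = 30.159°
Rodrigues: sinθ=0.50240, 1−cosθ=0.13537; R = I + sinθ·[k]× + (1−cosθ)·[k]×²:
    [+0.90750 -0.19216 +0.37353]
    [+0.07280 +0.94772 +0.31068]
    [-0.41370 -0.25474 +0.87404]
t = (0.1876, 0.0877, 0.9706) m
M0: Pc = R·M0+t = (+0.06224, +0.18744, +0.98872); u = 640.4·(+0.06224)/0.98872 + 310.1 = 350.4128, v = 463.1·(+0.18744)/0.98872 + 241.4 = 329.1943
M1: Pc = R·M1+t = (+0.26915, +0.20404, +0.89440); u = 640.4·(+0.26915)/0.89440 + 310.1 = 502.8139, v = 463.1·(+0.20404)/0.89440 + 241.4 = 347.0475
M2: Pc = R·M2+t = (+0.31296, -0.01204, +0.95248); u = 640.4·(+0.31296)/0.95248 + 310.1 = 520.5194, v = 463.1·(-0.01204)/0.95248 + 241.4 = 235.5454
M3: Pc = R·M3+t = (+0.10605, -0.02864, +1.04680); u = 640.4·(+0.10605)/1.04680 + 310.1 = 374.9788, v = 463.1·(-0.02864)/1.04680 + 241.4 = 228.7300

c0=(350.41, 329.19) c1=(502.81, 347.05) c2=(520.52, 235.55) c3=(374.98, 228.73)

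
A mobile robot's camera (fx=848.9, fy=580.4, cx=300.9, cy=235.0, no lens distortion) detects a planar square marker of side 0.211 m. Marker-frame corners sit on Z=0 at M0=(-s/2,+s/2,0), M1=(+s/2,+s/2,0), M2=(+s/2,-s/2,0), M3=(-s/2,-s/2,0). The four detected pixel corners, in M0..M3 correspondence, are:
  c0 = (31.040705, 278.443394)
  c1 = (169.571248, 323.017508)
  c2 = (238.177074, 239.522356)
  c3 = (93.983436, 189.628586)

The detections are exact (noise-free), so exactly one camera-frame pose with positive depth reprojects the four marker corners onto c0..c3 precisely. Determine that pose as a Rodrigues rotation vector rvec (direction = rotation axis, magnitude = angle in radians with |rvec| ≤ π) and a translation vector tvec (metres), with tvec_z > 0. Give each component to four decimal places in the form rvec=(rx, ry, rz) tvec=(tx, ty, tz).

rvec=(0.3439, -0.0963, 0.4975) tvec=(-0.2276, 0.0481, 1.1534)

Intrinsics K: fx=848.9, fy=580.4, cx=300.9, cy=235.0
Marker side s = 0.211 m; corners in marker frame (Z=0):
  M0 = (-0.1055, +0.1055, 0)
  M1 = (+0.1055, +0.1055, 0)
  M2 = (+0.1055, -0.1055, 0)
  M3 = (-0.1055, -0.1055, 0)
Detected image corners:
  c0 = (31.040705, 278.443394) px
  c1 = (169.571248, 323.017508) px
  c2 = (238.177074, 239.522356) px
  c3 = (93.983436, 189.628586) px
Planar DLT: solve 8×8 A·h = b for H (H[2,2]=1):
  H  [+689.60308 -277.34112 +133.41203]
  H  [+262.21683 +475.04511 +259.20777]
  H  [+0.15022 +0.25976 +1.00000]
B = K⁻¹H; ‖b₁‖=0.866980, ‖b₂‖=0.866980; λ = 2/(‖b₁‖+‖b₂‖) = 1.153429, sign → tz>0 ⇒ λ=+1.153429
r₁ = λ·B[:,0] = (+0.87557,+0.45095,+0.17327); r₂ = λ·B[:,1] = (-0.48303,+0.82275,+0.29961)
r₃ = r₁×r₂ = (-0.00745,-0.34603,+0.93820); SVD([r₁ r₂ r₃]) → R = UVᵀ:
  R  [+0.87557 -0.48303 -0.00745]
  R  [+0.45095 +0.82275 -0.34603]
  R  [+0.17327 +0.29961 +0.93820]
t = (-0.22757, +0.04811, +1.15343) m
tr R = 2.636512; θ = arccos((tr R − 1)/2) = 0.612426 rad = 35.089°
axis k = ((R−Rᵀ)₃₂, (R−Rᵀ)₁₃, (R−Rᵀ)₂₁) / (2 sinθ) = (+0.561568, -0.157183, +0.812364)
rvec = θ·k = (+0.343919, -0.096263, +0.497513)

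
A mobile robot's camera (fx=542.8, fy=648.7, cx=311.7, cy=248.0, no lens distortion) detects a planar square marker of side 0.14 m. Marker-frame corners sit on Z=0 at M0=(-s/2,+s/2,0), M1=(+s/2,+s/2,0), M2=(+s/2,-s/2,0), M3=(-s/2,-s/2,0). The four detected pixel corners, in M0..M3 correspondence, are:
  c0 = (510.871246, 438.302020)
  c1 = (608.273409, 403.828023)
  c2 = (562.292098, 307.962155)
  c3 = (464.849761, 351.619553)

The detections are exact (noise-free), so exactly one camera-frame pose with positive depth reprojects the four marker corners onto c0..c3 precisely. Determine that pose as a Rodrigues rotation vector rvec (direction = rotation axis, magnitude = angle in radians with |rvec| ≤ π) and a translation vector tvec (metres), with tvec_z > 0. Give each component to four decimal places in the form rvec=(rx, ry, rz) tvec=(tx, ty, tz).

rvec=(0.3512, 0.4022, -0.5323) tvec=(0.3132, 0.1516, 0.7613)

Intrinsics K: fx=542.8, fy=648.7, cx=311.7, cy=248.0
Marker side s = 0.14 m; corners in marker frame (Z=0):
  M0 = (-0.0700, +0.0700, 0)
  M1 = (+0.0700, +0.0700, 0)
  M2 = (+0.0700, -0.0700, 0)
  M3 = (-0.0700, -0.0700, 0)
Detected image corners:
  c0 = (510.871246, 438.302020) px
  c1 = (608.273409, 403.828023) px
  c2 = (562.292098, 307.962155) px
  c3 = (464.849761, 351.619553) px
Planar DLT: solve 8×8 A·h = b for H (H[2,2]=1):
  H  [+375.64686 +481.37285 +534.99514]
  H  [-502.44065 +757.48896 +377.15358]
  H  [-0.59680 +0.28474 +1.00000]
B = K⁻¹H; ‖b₁‖=1.313554, ‖b₂‖=1.313554; λ = 2/(‖b₁‖+‖b₂‖) = 0.761294, sign → tz>0 ⇒ λ=+0.761294
r₁ = λ·B[:,0] = (+0.78776,-0.41595,-0.45434); r₂ = λ·B[:,1] = (+0.55066,+0.80609,+0.21677)
r₃ = r₁×r₂ = (+0.27607,-0.42095,+0.86405); SVD([r₁ r₂ r₃]) → R = UVᵀ:
  R  [+0.78776 +0.55066 +0.27607]
  R  [-0.41595 +0.80609 -0.42095]
  R  [-0.45434 +0.21677 +0.86405]
t = (+0.31318, +0.15157, +0.76129) m
tr R = 2.457901; θ = arccos((tr R − 1)/2) = 0.754009 rad = 43.202°
axis k = ((R−Rᵀ)₃₂, (R−Rᵀ)₁₃, (R−Rᵀ)₂₁) / (2 sinθ) = (+0.465786, +0.533481, -0.706004)
rvec = θ·k = (+0.351207, +0.402249, -0.532333)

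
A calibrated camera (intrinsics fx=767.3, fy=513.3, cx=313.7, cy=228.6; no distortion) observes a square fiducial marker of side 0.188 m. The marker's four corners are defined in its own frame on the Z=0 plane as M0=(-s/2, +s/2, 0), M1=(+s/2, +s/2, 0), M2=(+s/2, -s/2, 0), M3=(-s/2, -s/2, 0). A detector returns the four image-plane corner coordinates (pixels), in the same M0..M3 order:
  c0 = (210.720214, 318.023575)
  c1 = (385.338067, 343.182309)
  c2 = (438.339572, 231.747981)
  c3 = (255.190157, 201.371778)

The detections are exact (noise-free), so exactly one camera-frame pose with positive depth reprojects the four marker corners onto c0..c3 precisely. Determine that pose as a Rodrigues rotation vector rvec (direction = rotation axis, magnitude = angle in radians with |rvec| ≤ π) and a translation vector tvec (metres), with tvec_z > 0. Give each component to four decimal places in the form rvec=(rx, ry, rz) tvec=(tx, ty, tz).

rvec=(0.2515, -0.1031, 0.2529) tvec=(0.0095, 0.0708, 0.7760)

Intrinsics K: fx=767.3, fy=513.3, cx=313.7, cy=228.6
Marker side s = 0.188 m; corners in marker frame (Z=0):
  M0 = (-0.0940, +0.0940, 0)
  M1 = (+0.0940, +0.0940, 0)
  M2 = (+0.0940, -0.0940, 0)
  M3 = (-0.0940, -0.0940, 0)
Detected image corners:
  c0 = (210.720214, 318.023575) px
  c1 = (385.338067, 343.182309) px
  c2 = (438.339572, 231.747981) px
  c3 = (255.190157, 201.371778) px
Planar DLT: solve 8×8 A·h = b for H (H[2,2]=1):
  H  [+1005.76849 -162.85038 +323.14133]
  H  [+193.89509 +688.48666 +275.41209]
  H  [+0.17029 +0.30008 +1.00000]
B = K⁻¹H; ‖b₁‖=1.288661, ‖b₂‖=1.288661; λ = 2/(‖b₁‖+‖b₂‖) = 0.775999, sign → tz>0 ⇒ λ=+0.775999
r₁ = λ·B[:,0] = (+0.96315,+0.23428,+0.13214); r₂ = λ·B[:,1] = (-0.25990,+0.93714,+0.23286)
r₃ = r₁×r₂ = (-0.06928,-0.25863,+0.96349); SVD([r₁ r₂ r₃]) → R = UVᵀ:
  R  [+0.96315 -0.25990 -0.06928]
  R  [+0.23428 +0.93714 -0.25863]
  R  [+0.13214 +0.23286 +0.96349]
t = (+0.00955, +0.07077, +0.77600) m
tr R = 2.863775; θ = arccos((tr R − 1)/2) = 0.371215 rad = 21.269°
axis k = ((R−Rᵀ)₃₂, (R−Rᵀ)₁₃, (R−Rᵀ)₂₁) / (2 sinθ) = (+0.677452, -0.277635, +0.681159)
rvec = θ·k = (+0.251480, -0.103062, +0.252856)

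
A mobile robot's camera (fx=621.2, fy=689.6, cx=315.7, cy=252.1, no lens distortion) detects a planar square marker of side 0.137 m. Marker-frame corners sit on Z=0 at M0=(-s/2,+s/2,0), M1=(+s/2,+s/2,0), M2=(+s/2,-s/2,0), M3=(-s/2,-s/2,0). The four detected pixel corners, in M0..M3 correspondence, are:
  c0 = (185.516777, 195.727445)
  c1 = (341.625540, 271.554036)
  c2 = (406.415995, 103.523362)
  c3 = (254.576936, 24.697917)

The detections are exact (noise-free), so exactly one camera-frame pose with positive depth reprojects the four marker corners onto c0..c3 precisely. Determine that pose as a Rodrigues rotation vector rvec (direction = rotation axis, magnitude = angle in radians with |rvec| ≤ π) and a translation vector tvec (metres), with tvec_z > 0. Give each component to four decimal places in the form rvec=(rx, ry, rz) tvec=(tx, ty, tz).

Intrinsics K: fx=621.2, fy=689.6, cx=315.7, cy=252.1
Marker side s = 0.137 m; corners in marker frame (Z=0):
  M0 = (-0.0685, +0.0685, 0)
  M1 = (+0.0685, +0.0685, 0)
  M2 = (+0.0685, -0.0685, 0)
  M3 = (-0.0685, -0.0685, 0)
Detected image corners:
  c0 = (185.516777, 195.727445) px
  c1 = (341.625540, 271.554036) px
  c2 = (406.415995, 103.523362) px
  c3 = (254.576936, 24.697917) px
Planar DLT: solve 8×8 A·h = b for H (H[2,2]=1):
  H  [+1178.65963 -524.57163 +298.28823]
  H  [+592.02771 +1219.13214 +148.65626]
  H  [+0.18480 -0.12208 +1.00000]
B = K⁻¹H; ‖b₁‖=1.977945, ‖b₂‖=1.977945; λ = 2/(‖b₁‖+‖b₂‖) = 0.505575, sign → tz>0 ⇒ λ=+0.505575
r₁ = λ·B[:,0] = (+0.91179,+0.39988,+0.09343); r₂ = λ·B[:,1] = (-0.39556,+0.91636,-0.06172)
r₃ = r₁×r₂ = (-0.11030,+0.01932,+0.99371); SVD([r₁ r₂ r₃]) → R = UVᵀ:
  R  [+0.91179 -0.39556 -0.11030]
  R  [+0.39988 +0.91636 +0.01932]
  R  [+0.09343 -0.06172 +0.99371]
t = (-0.01417, -0.07584, +0.50558) m
tr R = 2.821864; θ = arccos((tr R − 1)/2) = 0.425259 rad = 24.366°
axis k = ((R−Rᵀ)₃₂, (R−Rᵀ)₁₃, (R−Rᵀ)₂₁) / (2 sinθ) = (-0.098219, -0.246913, +0.964047)
rvec = θ·k = (-0.041769, -0.105002, +0.409970)

rvec=(-0.0418, -0.1050, 0.4100) tvec=(-0.0142, -0.0758, 0.5056)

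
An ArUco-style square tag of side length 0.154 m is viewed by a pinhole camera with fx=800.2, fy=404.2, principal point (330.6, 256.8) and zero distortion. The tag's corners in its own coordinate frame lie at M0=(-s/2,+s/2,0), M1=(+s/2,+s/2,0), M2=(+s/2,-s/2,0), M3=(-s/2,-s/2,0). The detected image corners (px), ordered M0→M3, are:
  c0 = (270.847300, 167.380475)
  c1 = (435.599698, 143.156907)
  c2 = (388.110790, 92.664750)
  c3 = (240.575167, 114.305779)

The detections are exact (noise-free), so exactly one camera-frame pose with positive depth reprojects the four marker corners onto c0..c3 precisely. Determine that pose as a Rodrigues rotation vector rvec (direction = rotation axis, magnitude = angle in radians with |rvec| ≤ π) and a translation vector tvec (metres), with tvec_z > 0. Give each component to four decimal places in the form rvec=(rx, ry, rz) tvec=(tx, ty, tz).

rvec=(-0.5733, 0.0775, -0.2777) tvec=(0.0020, -0.2422, 0.7598)

Intrinsics K: fx=800.2, fy=404.2, cx=330.6, cy=256.8
Marker side s = 0.154 m; corners in marker frame (Z=0):
  M0 = (-0.0770, +0.0770, 0)
  M1 = (+0.0770, +0.0770, 0)
  M2 = (+0.0770, -0.0770, 0)
  M3 = (-0.0770, -0.0770, 0)
Detected image corners:
  c0 = (270.847300, 167.380475) px
  c1 = (435.599698, 143.156907) px
  c2 = (388.110790, 92.664750) px
  c3 = (240.575167, 114.305779) px
Planar DLT: solve 8×8 A·h = b for H (H[2,2]=1):
  H  [+1012.86861 +13.00569 +332.74585]
  H  [-147.65910 +243.42333 +127.94113]
  H  [+0.00610 -0.71751 +1.00000]
B = K⁻¹H; ‖b₁‖=1.316107, ‖b₂‖=1.316107; λ = 2/(‖b₁‖+‖b₂‖) = 0.759817, sign → tz>0 ⇒ λ=+0.759817
r₁ = λ·B[:,0] = (+0.95984,-0.28051,+0.00463); r₂ = λ·B[:,1] = (+0.23759,+0.80395,-0.54517)
r₃ = r₁×r₂ = (+0.14920,+0.52438,+0.83831); SVD([r₁ r₂ r₃]) → R = UVᵀ:
  R  [+0.95984 +0.23759 +0.14920]
  R  [-0.28051 +0.80395 +0.52438]
  R  [+0.00463 -0.54517 +0.83831]
t = (+0.00204, -0.24223, +0.75982) m
tr R = 2.602102; θ = arccos((tr R − 1)/2) = 0.641747 rad = 36.769°
axis k = ((R−Rᵀ)₃₂, (R−Rᵀ)₁₃, (R−Rᵀ)₂₁) / (2 sinθ) = (-0.893384, +0.120760, -0.432762)
rvec = θ·k = (-0.573327, +0.077497, -0.277724)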